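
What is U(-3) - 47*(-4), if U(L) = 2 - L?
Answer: 193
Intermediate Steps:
U(-3) - 47*(-4) = (2 - 1*(-3)) - 47*(-4) = (2 + 3) + 188 = 5 + 188 = 193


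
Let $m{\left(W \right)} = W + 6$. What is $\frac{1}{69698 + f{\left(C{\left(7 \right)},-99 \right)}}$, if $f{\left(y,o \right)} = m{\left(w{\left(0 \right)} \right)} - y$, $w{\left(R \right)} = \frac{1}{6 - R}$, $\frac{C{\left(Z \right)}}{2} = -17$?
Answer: $\frac{6}{418429} \approx 1.4339 \cdot 10^{-5}$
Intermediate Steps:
$C{\left(Z \right)} = -34$ ($C{\left(Z \right)} = 2 \left(-17\right) = -34$)
$m{\left(W \right)} = 6 + W$
$f{\left(y,o \right)} = \frac{37}{6} - y$ ($f{\left(y,o \right)} = \left(6 - \frac{1}{-6 + 0}\right) - y = \left(6 - \frac{1}{-6}\right) - y = \left(6 - - \frac{1}{6}\right) - y = \left(6 + \frac{1}{6}\right) - y = \frac{37}{6} - y$)
$\frac{1}{69698 + f{\left(C{\left(7 \right)},-99 \right)}} = \frac{1}{69698 + \left(\frac{37}{6} - -34\right)} = \frac{1}{69698 + \left(\frac{37}{6} + 34\right)} = \frac{1}{69698 + \frac{241}{6}} = \frac{1}{\frac{418429}{6}} = \frac{6}{418429}$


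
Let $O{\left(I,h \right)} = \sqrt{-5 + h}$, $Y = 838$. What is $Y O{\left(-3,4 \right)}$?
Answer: $838 i \approx 838.0 i$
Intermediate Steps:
$Y O{\left(-3,4 \right)} = 838 \sqrt{-5 + 4} = 838 \sqrt{-1} = 838 i$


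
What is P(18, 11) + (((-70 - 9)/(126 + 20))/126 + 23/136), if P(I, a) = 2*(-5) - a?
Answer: -13031653/625464 ≈ -20.835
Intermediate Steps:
P(I, a) = -10 - a
P(18, 11) + (((-70 - 9)/(126 + 20))/126 + 23/136) = (-10 - 1*11) + (((-70 - 9)/(126 + 20))/126 + 23/136) = (-10 - 11) + (-79/146*(1/126) + 23*(1/136)) = -21 + (-79*1/146*(1/126) + 23/136) = -21 + (-79/146*1/126 + 23/136) = -21 + (-79/18396 + 23/136) = -21 + 103091/625464 = -13031653/625464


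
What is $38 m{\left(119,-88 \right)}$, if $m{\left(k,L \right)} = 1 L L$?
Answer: $294272$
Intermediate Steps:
$m{\left(k,L \right)} = L^{2}$ ($m{\left(k,L \right)} = L L = L^{2}$)
$38 m{\left(119,-88 \right)} = 38 \left(-88\right)^{2} = 38 \cdot 7744 = 294272$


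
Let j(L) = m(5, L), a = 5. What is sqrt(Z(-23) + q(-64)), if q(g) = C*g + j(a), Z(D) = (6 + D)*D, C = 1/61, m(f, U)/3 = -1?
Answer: 2*sqrt(359961)/61 ≈ 19.671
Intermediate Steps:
m(f, U) = -3 (m(f, U) = 3*(-1) = -3)
j(L) = -3
C = 1/61 ≈ 0.016393
Z(D) = D*(6 + D)
q(g) = -3 + g/61 (q(g) = g/61 - 3 = -3 + g/61)
sqrt(Z(-23) + q(-64)) = sqrt(-23*(6 - 23) + (-3 + (1/61)*(-64))) = sqrt(-23*(-17) + (-3 - 64/61)) = sqrt(391 - 247/61) = sqrt(23604/61) = 2*sqrt(359961)/61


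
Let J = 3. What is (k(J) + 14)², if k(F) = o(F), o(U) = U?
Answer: 289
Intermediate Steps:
k(F) = F
(k(J) + 14)² = (3 + 14)² = 17² = 289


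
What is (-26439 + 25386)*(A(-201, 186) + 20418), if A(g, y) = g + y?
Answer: -21484359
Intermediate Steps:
(-26439 + 25386)*(A(-201, 186) + 20418) = (-26439 + 25386)*((-201 + 186) + 20418) = -1053*(-15 + 20418) = -1053*20403 = -21484359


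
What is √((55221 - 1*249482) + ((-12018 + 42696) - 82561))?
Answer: 8*I*√3846 ≈ 496.13*I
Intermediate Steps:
√((55221 - 1*249482) + ((-12018 + 42696) - 82561)) = √((55221 - 249482) + (30678 - 82561)) = √(-194261 - 51883) = √(-246144) = 8*I*√3846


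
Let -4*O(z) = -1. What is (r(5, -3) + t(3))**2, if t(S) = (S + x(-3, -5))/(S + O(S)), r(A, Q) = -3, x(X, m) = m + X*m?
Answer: 1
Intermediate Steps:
O(z) = 1/4 (O(z) = -1/4*(-1) = 1/4)
t(S) = (10 + S)/(1/4 + S) (t(S) = (S - 5*(1 - 3))/(S + 1/4) = (S - 5*(-2))/(1/4 + S) = (S + 10)/(1/4 + S) = (10 + S)/(1/4 + S))
(r(5, -3) + t(3))**2 = (-3 + 4*(10 + 3)/(1 + 4*3))**2 = (-3 + 4*13/(1 + 12))**2 = (-3 + 4*13/13)**2 = (-3 + 4*(1/13)*13)**2 = (-3 + 4)**2 = 1**2 = 1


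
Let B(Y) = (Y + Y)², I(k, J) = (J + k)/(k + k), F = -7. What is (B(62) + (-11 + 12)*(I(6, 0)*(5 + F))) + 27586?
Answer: 42961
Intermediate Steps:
I(k, J) = (J + k)/(2*k) (I(k, J) = (J + k)/((2*k)) = (J + k)*(1/(2*k)) = (J + k)/(2*k))
B(Y) = 4*Y² (B(Y) = (2*Y)² = 4*Y²)
(B(62) + (-11 + 12)*(I(6, 0)*(5 + F))) + 27586 = (4*62² + (-11 + 12)*(((½)*(0 + 6)/6)*(5 - 7))) + 27586 = (4*3844 + 1*(((½)*(⅙)*6)*(-2))) + 27586 = (15376 + 1*((½)*(-2))) + 27586 = (15376 + 1*(-1)) + 27586 = (15376 - 1) + 27586 = 15375 + 27586 = 42961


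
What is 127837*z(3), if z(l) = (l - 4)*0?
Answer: 0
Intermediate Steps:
z(l) = 0 (z(l) = (-4 + l)*0 = 0)
127837*z(3) = 127837*0 = 0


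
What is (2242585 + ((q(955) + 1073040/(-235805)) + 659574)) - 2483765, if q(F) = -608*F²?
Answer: -26131571038374/47161 ≈ -5.5409e+8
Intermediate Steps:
(2242585 + ((q(955) + 1073040/(-235805)) + 659574)) - 2483765 = (2242585 + ((-608*955² + 1073040/(-235805)) + 659574)) - 2483765 = (2242585 + ((-608*912025 + 1073040*(-1/235805)) + 659574)) - 2483765 = (2242585 + ((-554511200 - 214608/47161) + 659574)) - 2483765 = (2242585 + (-26151302917808/47161 + 659574)) - 2483765 = (2242585 - 26120196748394/47161) - 2483765 = -26014434197209/47161 - 2483765 = -26131571038374/47161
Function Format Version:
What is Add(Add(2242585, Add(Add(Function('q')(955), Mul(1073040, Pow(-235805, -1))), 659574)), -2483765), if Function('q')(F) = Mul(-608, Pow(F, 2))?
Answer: Rational(-26131571038374, 47161) ≈ -5.5409e+8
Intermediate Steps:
Add(Add(2242585, Add(Add(Function('q')(955), Mul(1073040, Pow(-235805, -1))), 659574)), -2483765) = Add(Add(2242585, Add(Add(Mul(-608, Pow(955, 2)), Mul(1073040, Pow(-235805, -1))), 659574)), -2483765) = Add(Add(2242585, Add(Add(Mul(-608, 912025), Mul(1073040, Rational(-1, 235805))), 659574)), -2483765) = Add(Add(2242585, Add(Add(-554511200, Rational(-214608, 47161)), 659574)), -2483765) = Add(Add(2242585, Add(Rational(-26151302917808, 47161), 659574)), -2483765) = Add(Add(2242585, Rational(-26120196748394, 47161)), -2483765) = Add(Rational(-26014434197209, 47161), -2483765) = Rational(-26131571038374, 47161)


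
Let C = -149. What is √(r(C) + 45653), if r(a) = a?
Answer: 24*√79 ≈ 213.32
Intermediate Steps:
√(r(C) + 45653) = √(-149 + 45653) = √45504 = 24*√79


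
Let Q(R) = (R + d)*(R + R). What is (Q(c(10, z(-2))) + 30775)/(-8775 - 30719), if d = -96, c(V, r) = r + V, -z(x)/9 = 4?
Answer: -37119/39494 ≈ -0.93986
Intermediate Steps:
z(x) = -36 (z(x) = -9*4 = -36)
c(V, r) = V + r
Q(R) = 2*R*(-96 + R) (Q(R) = (R - 96)*(R + R) = (-96 + R)*(2*R) = 2*R*(-96 + R))
(Q(c(10, z(-2))) + 30775)/(-8775 - 30719) = (2*(10 - 36)*(-96 + (10 - 36)) + 30775)/(-8775 - 30719) = (2*(-26)*(-96 - 26) + 30775)/(-39494) = (2*(-26)*(-122) + 30775)*(-1/39494) = (6344 + 30775)*(-1/39494) = 37119*(-1/39494) = -37119/39494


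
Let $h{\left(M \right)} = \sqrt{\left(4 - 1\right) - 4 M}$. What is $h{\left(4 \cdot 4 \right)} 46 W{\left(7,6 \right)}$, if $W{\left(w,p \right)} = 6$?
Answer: $276 i \sqrt{61} \approx 2155.6 i$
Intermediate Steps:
$h{\left(M \right)} = \sqrt{3 - 4 M}$ ($h{\left(M \right)} = \sqrt{\left(4 - 1\right) - 4 M} = \sqrt{3 - 4 M}$)
$h{\left(4 \cdot 4 \right)} 46 W{\left(7,6 \right)} = \sqrt{3 - 4 \cdot 4 \cdot 4} \cdot 46 \cdot 6 = \sqrt{3 - 64} \cdot 46 \cdot 6 = \sqrt{-61} \cdot 46 \cdot 6 = i \sqrt{61} \cdot 46 \cdot 6 = 46 i \sqrt{61} \cdot 6 = 276 i \sqrt{61}$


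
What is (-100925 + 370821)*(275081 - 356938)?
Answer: -22092876872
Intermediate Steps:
(-100925 + 370821)*(275081 - 356938) = 269896*(-81857) = -22092876872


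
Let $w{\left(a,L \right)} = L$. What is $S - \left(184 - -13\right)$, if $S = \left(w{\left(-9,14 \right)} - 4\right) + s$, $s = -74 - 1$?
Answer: $-262$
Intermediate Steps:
$s = -75$ ($s = -74 - 1 = -75$)
$S = -65$ ($S = \left(14 - 4\right) - 75 = 10 - 75 = -65$)
$S - \left(184 - -13\right) = -65 - \left(184 - -13\right) = -65 - \left(184 + 13\right) = -65 - 197 = -262$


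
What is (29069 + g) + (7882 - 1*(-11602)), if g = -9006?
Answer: 39547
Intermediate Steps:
(29069 + g) + (7882 - 1*(-11602)) = (29069 - 9006) + (7882 - 1*(-11602)) = 20063 + (7882 + 11602) = 20063 + 19484 = 39547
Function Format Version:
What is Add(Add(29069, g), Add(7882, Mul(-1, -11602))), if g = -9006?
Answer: 39547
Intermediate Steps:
Add(Add(29069, g), Add(7882, Mul(-1, -11602))) = Add(Add(29069, -9006), Add(7882, Mul(-1, -11602))) = Add(20063, Add(7882, 11602)) = Add(20063, 19484) = 39547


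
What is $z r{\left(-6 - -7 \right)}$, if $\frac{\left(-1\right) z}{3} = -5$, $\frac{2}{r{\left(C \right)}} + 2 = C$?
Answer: $-30$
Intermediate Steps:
$r{\left(C \right)} = \frac{2}{-2 + C}$
$z = 15$ ($z = \left(-3\right) \left(-5\right) = 15$)
$z r{\left(-6 - -7 \right)} = 15 \frac{2}{-2 - -1} = 15 \frac{2}{-2 + \left(-6 + 7\right)} = 15 \frac{2}{-2 + 1} = 15 \frac{2}{-1} = 15 \cdot 2 \left(-1\right) = 15 \left(-2\right) = -30$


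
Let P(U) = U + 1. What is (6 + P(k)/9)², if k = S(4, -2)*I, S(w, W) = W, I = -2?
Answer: 3481/81 ≈ 42.975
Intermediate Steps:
k = 4 (k = -2*(-2) = 4)
P(U) = 1 + U
(6 + P(k)/9)² = (6 + (1 + 4)/9)² = (6 + 5*(⅑))² = (6 + 5/9)² = (59/9)² = 3481/81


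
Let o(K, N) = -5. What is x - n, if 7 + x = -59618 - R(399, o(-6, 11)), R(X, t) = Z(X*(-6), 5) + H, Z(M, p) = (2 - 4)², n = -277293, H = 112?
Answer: 217552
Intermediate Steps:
Z(M, p) = 4 (Z(M, p) = (-2)² = 4)
R(X, t) = 116 (R(X, t) = 4 + 112 = 116)
x = -59741 (x = -7 + (-59618 - 1*116) = -7 + (-59618 - 116) = -7 - 59734 = -59741)
x - n = -59741 - 1*(-277293) = -59741 + 277293 = 217552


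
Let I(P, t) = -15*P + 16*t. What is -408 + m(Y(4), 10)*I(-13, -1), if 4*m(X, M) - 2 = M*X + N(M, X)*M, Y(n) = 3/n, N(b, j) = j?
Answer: 1411/4 ≈ 352.75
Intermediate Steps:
m(X, M) = 1/2 + M*X/2 (m(X, M) = 1/2 + (M*X + X*M)/4 = 1/2 + (M*X + M*X)/4 = 1/2 + (2*M*X)/4 = 1/2 + M*X/2)
-408 + m(Y(4), 10)*I(-13, -1) = -408 + (1/2 + (1/2)*10*(3/4))*(-15*(-13) + 16*(-1)) = -408 + (1/2 + (1/2)*10*(3*(1/4)))*(195 - 16) = -408 + (1/2 + (1/2)*10*(3/4))*179 = -408 + (1/2 + 15/4)*179 = -408 + (17/4)*179 = -408 + 3043/4 = 1411/4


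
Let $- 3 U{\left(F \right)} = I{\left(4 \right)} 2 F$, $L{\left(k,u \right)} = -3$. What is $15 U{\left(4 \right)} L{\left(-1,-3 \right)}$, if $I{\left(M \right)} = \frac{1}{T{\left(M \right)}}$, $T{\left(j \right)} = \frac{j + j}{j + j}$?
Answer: $120$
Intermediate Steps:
$T{\left(j \right)} = 1$ ($T{\left(j \right)} = \frac{2 j}{2 j} = 2 j \frac{1}{2 j} = 1$)
$I{\left(M \right)} = 1$ ($I{\left(M \right)} = 1^{-1} = 1$)
$U{\left(F \right)} = - \frac{2 F}{3}$ ($U{\left(F \right)} = - \frac{1 \cdot 2 F}{3} = - \frac{2 F}{3}$)
$15 U{\left(4 \right)} L{\left(-1,-3 \right)} = 15 \left(\left(- \frac{2}{3}\right) 4\right) \left(-3\right) = 15 \left(- \frac{8}{3}\right) \left(-3\right) = \left(-40\right) \left(-3\right) = 120$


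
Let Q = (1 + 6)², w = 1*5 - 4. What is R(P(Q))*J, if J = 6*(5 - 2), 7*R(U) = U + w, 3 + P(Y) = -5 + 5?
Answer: -36/7 ≈ -5.1429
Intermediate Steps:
w = 1 (w = 5 - 4 = 1)
Q = 49 (Q = 7² = 49)
P(Y) = -3 (P(Y) = -3 + (-5 + 5) = -3 + 0 = -3)
R(U) = ⅐ + U/7 (R(U) = (U + 1)/7 = (1 + U)/7 = ⅐ + U/7)
J = 18 (J = 6*3 = 18)
R(P(Q))*J = (⅐ + (⅐)*(-3))*18 = (⅐ - 3/7)*18 = -2/7*18 = -36/7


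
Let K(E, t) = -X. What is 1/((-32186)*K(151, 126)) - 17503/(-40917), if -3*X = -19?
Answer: 465382711/1087918986 ≈ 0.42777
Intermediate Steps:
X = 19/3 (X = -1/3*(-19) = 19/3 ≈ 6.3333)
K(E, t) = -19/3 (K(E, t) = -1*19/3 = -19/3)
1/((-32186)*K(151, 126)) - 17503/(-40917) = 1/((-32186)*(-19/3)) - 17503/(-40917) = -1/32186*(-3/19) - 17503*(-1/40917) = 3/611534 + 761/1779 = 465382711/1087918986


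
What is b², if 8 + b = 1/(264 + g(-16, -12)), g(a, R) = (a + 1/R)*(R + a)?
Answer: 293813881/4592449 ≈ 63.978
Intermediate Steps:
g(a, R) = (R + a)*(a + 1/R)
b = -17141/2143 (b = -8 + 1/(264 + (1 + (-16)² - 12*(-16) - 16/(-12))) = -8 + 1/(264 + (1 + 256 + 192 - 16*(-1/12))) = -8 + 1/(264 + (1 + 256 + 192 + 4/3)) = -8 + 1/(264 + 1351/3) = -8 + 1/(2143/3) = -8 + 3/2143 = -17141/2143 ≈ -7.9986)
b² = (-17141/2143)² = 293813881/4592449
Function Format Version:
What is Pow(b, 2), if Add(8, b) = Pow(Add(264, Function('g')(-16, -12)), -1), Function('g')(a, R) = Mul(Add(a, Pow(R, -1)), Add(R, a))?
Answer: Rational(293813881, 4592449) ≈ 63.978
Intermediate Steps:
Function('g')(a, R) = Mul(Add(R, a), Add(a, Pow(R, -1)))
b = Rational(-17141, 2143) (b = Add(-8, Pow(Add(264, Add(1, Pow(-16, 2), Mul(-12, -16), Mul(-16, Pow(-12, -1)))), -1)) = Add(-8, Pow(Add(264, Add(1, 256, 192, Mul(-16, Rational(-1, 12)))), -1)) = Add(-8, Pow(Add(264, Add(1, 256, 192, Rational(4, 3))), -1)) = Add(-8, Pow(Add(264, Rational(1351, 3)), -1)) = Add(-8, Pow(Rational(2143, 3), -1)) = Add(-8, Rational(3, 2143)) = Rational(-17141, 2143) ≈ -7.9986)
Pow(b, 2) = Pow(Rational(-17141, 2143), 2) = Rational(293813881, 4592449)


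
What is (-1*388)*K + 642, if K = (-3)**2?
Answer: -2850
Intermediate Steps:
K = 9
(-1*388)*K + 642 = -1*388*9 + 642 = -388*9 + 642 = -3492 + 642 = -2850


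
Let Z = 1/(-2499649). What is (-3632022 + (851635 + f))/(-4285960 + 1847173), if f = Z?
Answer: 2316663861388/2032037161921 ≈ 1.1401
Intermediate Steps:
Z = -1/2499649 ≈ -4.0006e-7
f = -1/2499649 ≈ -4.0006e-7
(-3632022 + (851635 + f))/(-4285960 + 1847173) = (-3632022 + (851635 - 1/2499649))/(-4285960 + 1847173) = (-3632022 + 2128788576114/2499649)/(-2438787) = -6949991584164/2499649*(-1/2438787) = 2316663861388/2032037161921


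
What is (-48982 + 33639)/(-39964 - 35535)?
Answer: 15343/75499 ≈ 0.20322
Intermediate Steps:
(-48982 + 33639)/(-39964 - 35535) = -15343/(-75499) = -15343*(-1/75499) = 15343/75499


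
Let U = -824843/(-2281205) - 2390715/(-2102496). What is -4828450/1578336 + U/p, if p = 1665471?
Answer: -133921927384349530225909/43776752654454800360160 ≈ -3.0592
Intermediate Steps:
U = 2395980039901/1598741462560 (U = -824843*(-1/2281205) - 2390715*(-1/2102496) = 824843/2281205 + 796905/700832 = 2395980039901/1598741462560 ≈ 1.4987)
-4828450/1578336 + U/p = -4828450/1578336 + (2395980039901/1598741462560)/1665471 = -4828450*1/1578336 + (2395980039901/1598741462560)*(1/1665471) = -2414225/789168 + 2395980039901/2662657542391265760 = -133921927384349530225909/43776752654454800360160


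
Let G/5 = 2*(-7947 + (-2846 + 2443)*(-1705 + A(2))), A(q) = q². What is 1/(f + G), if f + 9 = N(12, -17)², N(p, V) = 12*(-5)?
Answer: 1/6779151 ≈ 1.4751e-7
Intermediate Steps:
N(p, V) = -60
f = 3591 (f = -9 + (-60)² = -9 + 3600 = 3591)
G = 6775560 (G = 5*(2*(-7947 + (-2846 + 2443)*(-1705 + 2²))) = 5*(2*(-7947 - 403*(-1705 + 4))) = 5*(2*(-7947 - 403*(-1701))) = 5*(2*(-7947 + 685503)) = 5*(2*677556) = 5*1355112 = 6775560)
1/(f + G) = 1/(3591 + 6775560) = 1/6779151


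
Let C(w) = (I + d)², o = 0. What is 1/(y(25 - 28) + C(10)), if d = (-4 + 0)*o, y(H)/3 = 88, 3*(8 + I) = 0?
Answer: 1/328 ≈ 0.0030488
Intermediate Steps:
I = -8 (I = -8 + (⅓)*0 = -8 + 0 = -8)
y(H) = 264 (y(H) = 3*88 = 264)
d = 0 (d = (-4 + 0)*0 = -4*0 = 0)
C(w) = 64 (C(w) = (-8 + 0)² = (-8)² = 64)
1/(y(25 - 28) + C(10)) = 1/(264 + 64) = 1/328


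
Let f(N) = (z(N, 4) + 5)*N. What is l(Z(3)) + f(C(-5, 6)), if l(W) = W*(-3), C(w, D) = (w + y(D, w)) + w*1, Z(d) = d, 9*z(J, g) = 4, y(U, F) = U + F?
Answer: -58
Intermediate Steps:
y(U, F) = F + U
z(J, g) = 4/9 (z(J, g) = (⅑)*4 = 4/9)
C(w, D) = D + 3*w (C(w, D) = (w + (w + D)) + w*1 = (w + (D + w)) + w = (D + 2*w) + w = D + 3*w)
l(W) = -3*W
f(N) = 49*N/9 (f(N) = (4/9 + 5)*N = 49*N/9)
l(Z(3)) + f(C(-5, 6)) = -3*3 + 49*(6 + 3*(-5))/9 = -9 + 49*(6 - 15)/9 = -9 + (49/9)*(-9) = -9 - 49 = -58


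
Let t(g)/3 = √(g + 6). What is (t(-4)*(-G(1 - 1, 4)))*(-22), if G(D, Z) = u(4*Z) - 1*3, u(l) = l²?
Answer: 16698*√2 ≈ 23615.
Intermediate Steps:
G(D, Z) = -3 + 16*Z² (G(D, Z) = (4*Z)² - 1*3 = 16*Z² - 3 = -3 + 16*Z²)
t(g) = 3*√(6 + g) (t(g) = 3*√(g + 6) = 3*√(6 + g))
(t(-4)*(-G(1 - 1, 4)))*(-22) = ((3*√(6 - 4))*(-(-3 + 16*4²)))*(-22) = ((3*√2)*(-(-3 + 16*16)))*(-22) = ((3*√2)*(-(-3 + 256)))*(-22) = ((3*√2)*(-1*253))*(-22) = ((3*√2)*(-253))*(-22) = -759*√2*(-22) = 16698*√2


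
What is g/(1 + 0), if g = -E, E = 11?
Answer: -11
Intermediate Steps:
g = -11 (g = -1*11 = -11)
g/(1 + 0) = -11/(1 + 0) = -11/1 = -11*1 = -11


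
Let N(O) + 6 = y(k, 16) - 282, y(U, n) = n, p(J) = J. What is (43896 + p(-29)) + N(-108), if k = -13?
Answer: 43595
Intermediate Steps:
N(O) = -272 (N(O) = -6 + (16 - 282) = -6 - 266 = -272)
(43896 + p(-29)) + N(-108) = (43896 - 29) - 272 = 43867 - 272 = 43595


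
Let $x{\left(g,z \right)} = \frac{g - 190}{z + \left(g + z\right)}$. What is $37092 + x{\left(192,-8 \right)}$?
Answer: $\frac{3264097}{88} \approx 37092.0$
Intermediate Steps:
$x{\left(g,z \right)} = \frac{-190 + g}{g + 2 z}$
$37092 + x{\left(192,-8 \right)} = 37092 + \frac{-190 + 192}{192 + 2 \left(-8\right)} = 37092 + \frac{1}{192 - 16} \cdot 2 = 37092 + \frac{1}{176} \cdot 2 = 37092 + \frac{1}{88} = \frac{3264097}{88}$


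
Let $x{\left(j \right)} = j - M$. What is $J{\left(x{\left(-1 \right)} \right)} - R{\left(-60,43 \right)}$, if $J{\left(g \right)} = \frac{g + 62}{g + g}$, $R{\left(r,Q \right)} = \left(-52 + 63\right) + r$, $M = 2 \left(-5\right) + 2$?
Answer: $\frac{755}{14} \approx 53.929$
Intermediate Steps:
$M = -8$ ($M = -10 + 2 = -8$)
$R{\left(r,Q \right)} = 11 + r$
$x{\left(j \right)} = 8 + j$ ($x{\left(j \right)} = j - -8 = j + 8 = 8 + j$)
$J{\left(g \right)} = \frac{62 + g}{2 g}$
$J{\left(x{\left(-1 \right)} \right)} - R{\left(-60,43 \right)} = \frac{62 + \left(8 - 1\right)}{2 \left(8 - 1\right)} - \left(11 - 60\right) = \frac{62 + 7}{2 \cdot 7} - -49 = \frac{1}{2} \cdot \frac{1}{7} \cdot 69 + 49 = \frac{69}{14} + 49 = \frac{755}{14}$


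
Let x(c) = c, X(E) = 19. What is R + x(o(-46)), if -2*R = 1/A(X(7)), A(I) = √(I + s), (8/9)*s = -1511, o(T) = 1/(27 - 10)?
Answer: 1/17 + I*√26894/13447 ≈ 0.058824 + 0.012196*I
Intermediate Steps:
o(T) = 1/17
s = -13599/8 (s = (9/8)*(-1511) = -13599/8 ≈ -1699.9)
A(I) = √(-13599/8 + I) (A(I) = √(I - 13599/8) = √(-13599/8 + I))
R = I*√26894/13447 (R = -4/√(-27198 + 16*19)/2 = -4/√(-27198 + 304)/2 = -(-2*I*√26894/13447)/2 = -(-1)*I*√26894/13447 = I*√26894/13447 ≈ 0.012196*I)
R + x(o(-46)) = I*√26894/13447 + 1/17 = 1/17 + I*√26894/13447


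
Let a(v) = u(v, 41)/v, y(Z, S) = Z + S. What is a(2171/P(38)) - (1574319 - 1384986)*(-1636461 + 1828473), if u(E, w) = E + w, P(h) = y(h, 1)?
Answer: -6071152735042/167 ≈ -3.6354e+10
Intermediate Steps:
y(Z, S) = S + Z
P(h) = 1 + h
a(v) = (41 + v)/v (a(v) = (v + 41)/v = (41 + v)/v)
a(2171/P(38)) - (1574319 - 1384986)*(-1636461 + 1828473) = (41 + 2171/(1 + 38))/((2171/(1 + 38))) - (1574319 - 1384986)*(-1636461 + 1828473) = (41 + 2171/39)/((2171/39)) - 189333*192012 = (41 + 2171*(1/39))/((2171*(1/39))) - 1*36354207996 = (41 + 167/3)/(167/3) - 36354207996 = (3/167)*(290/3) - 36354207996 = 290/167 - 36354207996 = -6071152735042/167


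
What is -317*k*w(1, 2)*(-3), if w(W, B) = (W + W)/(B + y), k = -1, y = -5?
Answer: 634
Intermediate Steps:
w(W, B) = 2*W/(-5 + B) (w(W, B) = (W + W)/(B - 5) = (2*W)/(-5 + B) = 2*W/(-5 + B))
-317*k*w(1, 2)*(-3) = -317*(-2/(-5 + 2))*(-3) = -317*(-2/(-3))*(-3) = -317*(-2*(-1)/3)*(-3) = -317*(-1*(-⅔))*(-3) = -634*(-3)/3 = -317*(-2) = 634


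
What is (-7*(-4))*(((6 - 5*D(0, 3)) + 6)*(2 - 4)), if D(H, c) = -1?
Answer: -952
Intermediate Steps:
(-7*(-4))*(((6 - 5*D(0, 3)) + 6)*(2 - 4)) = (-7*(-4))*(((6 - 5*(-1)) + 6)*(2 - 4)) = (-1*(-28))*(((6 + 5) + 6)*(-2)) = 28*((11 + 6)*(-2)) = 28*(17*(-2)) = 28*(-34) = -952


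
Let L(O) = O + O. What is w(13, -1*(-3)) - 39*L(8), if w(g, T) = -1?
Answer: -625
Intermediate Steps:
L(O) = 2*O
w(13, -1*(-3)) - 39*L(8) = -1 - 78*8 = -1 - 39*16 = -1 - 624 = -625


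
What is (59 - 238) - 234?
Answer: -413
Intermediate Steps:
(59 - 238) - 234 = -179 - 234 = -413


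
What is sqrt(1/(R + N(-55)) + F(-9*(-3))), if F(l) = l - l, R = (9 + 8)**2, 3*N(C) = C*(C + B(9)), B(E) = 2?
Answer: sqrt(11346)/3782 ≈ 0.028164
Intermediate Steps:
N(C) = C*(2 + C)/3 (N(C) = (C*(C + 2))/3 = (C*(2 + C))/3 = C*(2 + C)/3)
R = 289 (R = 17**2 = 289)
F(l) = 0
sqrt(1/(R + N(-55)) + F(-9*(-3))) = sqrt(1/(289 + (1/3)*(-55)*(2 - 55)) + 0) = sqrt(1/(289 + (1/3)*(-55)*(-53)) + 0) = sqrt(1/(289 + 2915/3) + 0) = sqrt(1/(3782/3) + 0) = sqrt(3/3782 + 0) = sqrt(3/3782) = sqrt(11346)/3782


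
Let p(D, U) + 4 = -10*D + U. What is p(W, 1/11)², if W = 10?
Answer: 1306449/121 ≈ 10797.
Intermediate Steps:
p(D, U) = -4 + U - 10*D (p(D, U) = -4 + (-10*D + U) = -4 + (U - 10*D) = -4 + U - 10*D)
p(W, 1/11)² = (-4 + 1/11 - 10*10)² = (-4 + 1/11 - 100)² = (-1143/11)² = 1306449/121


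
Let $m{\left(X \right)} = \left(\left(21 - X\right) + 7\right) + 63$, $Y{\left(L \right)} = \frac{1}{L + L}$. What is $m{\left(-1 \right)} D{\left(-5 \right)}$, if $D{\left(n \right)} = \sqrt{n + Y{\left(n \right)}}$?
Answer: $\frac{46 i \sqrt{510}}{5} \approx 207.77 i$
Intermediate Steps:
$Y{\left(L \right)} = \frac{1}{2 L}$
$m{\left(X \right)} = 91 - X$ ($m{\left(X \right)} = \left(28 - X\right) + 63 = 91 - X$)
$D{\left(n \right)} = \sqrt{n + \frac{1}{2 n}}$
$m{\left(-1 \right)} D{\left(-5 \right)} = \left(91 - -1\right) \frac{\sqrt{\frac{2}{-5} + 4 \left(-5\right)}}{2} = \left(91 + 1\right) \frac{\sqrt{2 \left(- \frac{1}{5}\right) - 20}}{2} = 92 \frac{\sqrt{- \frac{2}{5} - 20}}{2} = 92 \frac{\sqrt{- \frac{102}{5}}}{2} = 92 \frac{\frac{1}{5} i \sqrt{510}}{2} = 92 \frac{i \sqrt{510}}{10} = \frac{46 i \sqrt{510}}{5}$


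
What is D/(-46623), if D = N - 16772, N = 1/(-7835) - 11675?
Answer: 74294082/121763735 ≈ 0.61015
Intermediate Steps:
N = -91473626/7835 (N = -1/7835 - 11675 = -91473626/7835 ≈ -11675.)
D = -222882246/7835 (D = -91473626/7835 - 16772 = -222882246/7835 ≈ -28447.)
D/(-46623) = -222882246/7835/(-46623) = -222882246/7835*(-1/46623) = 74294082/121763735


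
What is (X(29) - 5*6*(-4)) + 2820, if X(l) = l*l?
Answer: 3781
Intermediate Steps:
X(l) = l²
(X(29) - 5*6*(-4)) + 2820 = (29² - 5*6*(-4)) + 2820 = (841 - 30*(-4)) + 2820 = (841 + 120) + 2820 = 961 + 2820 = 3781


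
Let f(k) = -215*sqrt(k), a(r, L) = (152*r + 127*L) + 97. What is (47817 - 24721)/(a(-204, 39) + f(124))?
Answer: -74940746/83510733 + 1241410*sqrt(31)/83510733 ≈ -0.81461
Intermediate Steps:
a(r, L) = 97 + 127*L + 152*r (a(r, L) = (127*L + 152*r) + 97 = 97 + 127*L + 152*r)
(47817 - 24721)/(a(-204, 39) + f(124)) = (47817 - 24721)/((97 + 127*39 + 152*(-204)) - 430*sqrt(31)) = 23096/((97 + 4953 - 31008) - 430*sqrt(31)) = 23096/(-25958 - 430*sqrt(31))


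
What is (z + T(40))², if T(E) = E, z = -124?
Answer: 7056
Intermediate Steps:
(z + T(40))² = (-124 + 40)² = (-84)² = 7056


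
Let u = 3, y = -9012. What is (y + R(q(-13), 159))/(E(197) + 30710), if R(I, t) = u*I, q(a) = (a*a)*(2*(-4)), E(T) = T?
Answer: -13068/30907 ≈ -0.42282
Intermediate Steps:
q(a) = -8*a² (q(a) = a²*(-8) = -8*a²)
R(I, t) = 3*I
(y + R(q(-13), 159))/(E(197) + 30710) = (-9012 + 3*(-8*(-13)²))/(197 + 30710) = (-9012 + 3*(-8*169))/30907 = (-9012 + 3*(-1352))*(1/30907) = (-9012 - 4056)*(1/30907) = -13068*1/30907 = -13068/30907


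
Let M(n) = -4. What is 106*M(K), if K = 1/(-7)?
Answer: -424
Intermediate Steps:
K = -⅐ ≈ -0.14286
106*M(K) = 106*(-4) = -424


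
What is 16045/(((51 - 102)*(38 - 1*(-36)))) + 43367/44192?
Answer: -272696791/83390304 ≈ -3.2701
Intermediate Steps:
16045/(((51 - 102)*(38 - 1*(-36)))) + 43367/44192 = 16045/((-51*(38 + 36))) + 43367*(1/44192) = 16045/((-51*74)) + 43367/44192 = 16045/(-3774) + 43367/44192 = 16045*(-1/3774) + 43367/44192 = -16045/3774 + 43367/44192 = -272696791/83390304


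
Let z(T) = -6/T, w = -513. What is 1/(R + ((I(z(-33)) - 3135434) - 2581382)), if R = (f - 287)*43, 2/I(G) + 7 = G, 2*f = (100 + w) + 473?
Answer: -75/429590047 ≈ -1.7459e-7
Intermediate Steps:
f = 30 (f = ((100 - 513) + 473)/2 = (-413 + 473)/2 = (½)*60 = 30)
I(G) = 2/(-7 + G)
R = -11051 (R = (30 - 287)*43 = -257*43 = -11051)
1/(R + ((I(z(-33)) - 3135434) - 2581382)) = 1/(-11051 + ((2/(-7 - 6/(-33)) - 3135434) - 2581382)) = 1/(-11051 + ((2/(-7 - 6*(-1/33)) - 3135434) - 2581382)) = 1/(-11051 + ((2/(-7 + 2/11) - 3135434) - 2581382)) = 1/(-11051 + ((2/(-75/11) - 3135434) - 2581382)) = 1/(-11051 + ((2*(-11/75) - 3135434) - 2581382)) = 1/(-11051 + ((-22/75 - 3135434) - 2581382)) = 1/(-11051 + (-235157572/75 - 2581382)) = 1/(-11051 - 428761222/75) = 1/(-429590047/75) = -75/429590047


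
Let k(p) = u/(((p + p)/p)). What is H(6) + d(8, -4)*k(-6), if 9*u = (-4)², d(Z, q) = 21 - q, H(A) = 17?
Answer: 353/9 ≈ 39.222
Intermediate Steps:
u = 16/9 (u = (⅑)*(-4)² = (⅑)*16 = 16/9 ≈ 1.7778)
k(p) = 8/9 (k(p) = 16/(9*(((p + p)/p))) = 16/(9*(((2*p)/p))) = (16/9)/2 = (16/9)*(½) = 8/9)
H(6) + d(8, -4)*k(-6) = 17 + (21 - 1*(-4))*(8/9) = 17 + (21 + 4)*(8/9) = 17 + 25*(8/9) = 17 + 200/9 = 353/9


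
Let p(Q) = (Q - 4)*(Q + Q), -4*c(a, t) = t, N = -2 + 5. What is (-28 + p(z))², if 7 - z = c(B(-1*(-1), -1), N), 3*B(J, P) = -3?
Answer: 58081/64 ≈ 907.52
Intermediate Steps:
N = 3
B(J, P) = -1 (B(J, P) = (⅓)*(-3) = -1)
c(a, t) = -t/4
z = 31/4 (z = 7 - (-1)*3/4 = 7 - 1*(-¾) = 7 + ¾ = 31/4 ≈ 7.7500)
p(Q) = 2*Q*(-4 + Q) (p(Q) = (-4 + Q)*(2*Q) = 2*Q*(-4 + Q))
(-28 + p(z))² = (-28 + 2*(31/4)*(-4 + 31/4))² = (-28 + 2*(31/4)*(15/4))² = (-28 + 465/8)² = (241/8)² = 58081/64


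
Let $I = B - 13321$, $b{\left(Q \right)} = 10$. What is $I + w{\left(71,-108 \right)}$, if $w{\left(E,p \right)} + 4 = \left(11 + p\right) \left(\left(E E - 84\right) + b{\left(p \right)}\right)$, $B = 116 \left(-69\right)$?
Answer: $-503128$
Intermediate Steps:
$B = -8004$
$w{\left(E,p \right)} = -4 + \left(-74 + E^{2}\right) \left(11 + p\right)$ ($w{\left(E,p \right)} = -4 + \left(11 + p\right) \left(\left(E E - 84\right) + 10\right) = -4 + \left(11 + p\right) \left(\left(E^{2} - 84\right) + 10\right) = -4 + \left(11 + p\right) \left(\left(-84 + E^{2}\right) + 10\right) = -4 + \left(11 + p\right) \left(-74 + E^{2}\right) = -4 + \left(-74 + E^{2}\right) \left(11 + p\right)$)
$I = -21325$ ($I = -8004 - 13321 = -21325$)
$I + w{\left(71,-108 \right)} = -21325 - \left(-7174 + 488977\right) = -21325 + \left(-818 + 7992 + 11 \cdot 5041 - 544428\right) = -21325 + \left(-818 + 7992 + 55451 - 544428\right) = -21325 - 481803 = -503128$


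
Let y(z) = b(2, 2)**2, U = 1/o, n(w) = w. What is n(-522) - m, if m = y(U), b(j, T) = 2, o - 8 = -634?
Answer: -526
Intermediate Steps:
o = -626 (o = 8 - 634 = -626)
U = -1/626 (U = 1/(-626) = -1/626 ≈ -0.0015974)
y(z) = 4 (y(z) = 2**2 = 4)
m = 4
n(-522) - m = -522 - 1*4 = -522 - 4 = -526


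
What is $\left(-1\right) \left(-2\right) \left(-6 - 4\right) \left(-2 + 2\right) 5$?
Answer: $0$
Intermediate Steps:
$\left(-1\right) \left(-2\right) \left(-6 - 4\right) \left(-2 + 2\right) 5 = 2 \left(\left(-10\right) 0\right) 5 = 2 \cdot 0 \cdot 5 = 0 \cdot 5 = 0$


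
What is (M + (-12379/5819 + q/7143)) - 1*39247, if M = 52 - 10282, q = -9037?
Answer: -2056658303309/41565117 ≈ -49480.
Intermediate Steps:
M = -10230
(M + (-12379/5819 + q/7143)) - 1*39247 = (-10230 + (-12379/5819 - 9037/7143)) - 1*39247 = (-10230 + (-12379*1/5819 - 9037*1/7143)) - 39247 = (-10230 + (-12379/5819 - 9037/7143)) - 39247 = (-10230 - 141009500/41565117) - 39247 = -425352156410/41565117 - 39247 = -2056658303309/41565117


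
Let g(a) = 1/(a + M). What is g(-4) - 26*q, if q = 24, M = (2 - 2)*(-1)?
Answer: -2497/4 ≈ -624.25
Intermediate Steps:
M = 0 (M = 0*(-1) = 0)
g(a) = 1/a (g(a) = 1/(a + 0) = 1/a)
g(-4) - 26*q = 1/(-4) - 26*24 = -¼ - 624 = -2497/4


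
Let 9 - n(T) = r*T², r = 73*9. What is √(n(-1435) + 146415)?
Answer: I*√1352764401 ≈ 36780.0*I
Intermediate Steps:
r = 657
n(T) = 9 - 657*T²
√(n(-1435) + 146415) = √((9 - 657*(-1435)²) + 146415) = √((9 - 657*2059225) + 146415) = √((9 - 1352910825) + 146415) = √(-1352910816 + 146415) = √(-1352764401) = I*√1352764401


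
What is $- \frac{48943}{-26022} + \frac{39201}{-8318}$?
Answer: $- \frac{153245137}{54112749} \approx -2.832$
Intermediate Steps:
$- \frac{48943}{-26022} + \frac{39201}{-8318} = \left(-48943\right) \left(- \frac{1}{26022}\right) + 39201 \left(- \frac{1}{8318}\right) = \frac{48943}{26022} - \frac{39201}{8318} = - \frac{153245137}{54112749}$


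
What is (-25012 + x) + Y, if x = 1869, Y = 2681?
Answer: -20462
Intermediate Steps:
(-25012 + x) + Y = (-25012 + 1869) + 2681 = -23143 + 2681 = -20462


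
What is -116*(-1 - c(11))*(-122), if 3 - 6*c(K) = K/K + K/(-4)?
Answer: -76067/3 ≈ -25356.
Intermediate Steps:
c(K) = ⅓ + K/24 (c(K) = ½ - (K/K + K/(-4))/6 = ½ - (1 + K*(-¼))/6 = ½ - (1 - K/4)/6 = ½ + (-⅙ + K/24) = ⅓ + K/24)
-116*(-1 - c(11))*(-122) = -116*(-1 - (⅓ + (1/24)*11))*(-122) = -116*(-1 - (⅓ + 11/24))*(-122) = -116*(-1 - 1*19/24)*(-122) = -116*(-1 - 19/24)*(-122) = -116*(-43/24)*(-122) = (1247/6)*(-122) = -76067/3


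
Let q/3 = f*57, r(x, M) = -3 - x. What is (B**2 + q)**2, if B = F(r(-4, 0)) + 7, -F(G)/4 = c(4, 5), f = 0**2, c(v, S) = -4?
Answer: 279841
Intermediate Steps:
f = 0
F(G) = 16 (F(G) = -4*(-4) = 16)
B = 23 (B = 16 + 7 = 23)
q = 0 (q = 3*(0*57) = 3*0 = 0)
(B**2 + q)**2 = (23**2 + 0)**2 = (529 + 0)**2 = 529**2 = 279841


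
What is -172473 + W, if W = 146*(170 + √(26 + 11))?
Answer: -147653 + 146*√37 ≈ -1.4677e+5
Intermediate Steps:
W = 24820 + 146*√37 (W = 146*(170 + √37) = 24820 + 146*√37 ≈ 25708.)
-172473 + W = -172473 + (24820 + 146*√37) = -147653 + 146*√37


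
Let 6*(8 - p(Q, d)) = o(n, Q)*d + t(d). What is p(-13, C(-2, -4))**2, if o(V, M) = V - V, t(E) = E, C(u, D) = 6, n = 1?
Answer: 49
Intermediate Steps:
o(V, M) = 0
p(Q, d) = 8 - d/6 (p(Q, d) = 8 - (0*d + d)/6 = 8 - (0 + d)/6 = 8 - d/6)
p(-13, C(-2, -4))**2 = (8 - 1/6*6)**2 = (8 - 1)**2 = 7**2 = 49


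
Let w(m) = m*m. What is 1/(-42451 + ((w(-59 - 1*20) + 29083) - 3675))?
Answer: -1/10802 ≈ -9.2575e-5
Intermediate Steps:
w(m) = m**2
1/(-42451 + ((w(-59 - 1*20) + 29083) - 3675)) = 1/(-42451 + (((-59 - 1*20)**2 + 29083) - 3675)) = 1/(-42451 + (((-59 - 20)**2 + 29083) - 3675)) = 1/(-42451 + (((-79)**2 + 29083) - 3675)) = 1/(-42451 + ((6241 + 29083) - 3675)) = 1/(-42451 + (35324 - 3675)) = 1/(-42451 + 31649) = 1/(-10802) = -1/10802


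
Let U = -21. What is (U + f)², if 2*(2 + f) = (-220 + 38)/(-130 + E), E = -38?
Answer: 290521/576 ≈ 504.38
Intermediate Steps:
f = -35/24 (f = -2 + ((-220 + 38)/(-130 - 38))/2 = -2 + (-182/(-168))/2 = -2 + (-182*(-1/168))/2 = -2 + (½)*(13/12) = -2 + 13/24 = -35/24 ≈ -1.4583)
(U + f)² = (-21 - 35/24)² = (-539/24)² = 290521/576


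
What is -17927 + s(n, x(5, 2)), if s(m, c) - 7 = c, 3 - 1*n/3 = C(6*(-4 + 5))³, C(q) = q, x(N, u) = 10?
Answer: -17910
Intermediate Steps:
n = -639 (n = 9 - 3*216*(-4 + 5)³ = 9 - 3*(6*1)³ = 9 - 3*6³ = 9 - 3*216 = 9 - 648 = -639)
s(m, c) = 7 + c
-17927 + s(n, x(5, 2)) = -17927 + (7 + 10) = -17927 + 17 = -17910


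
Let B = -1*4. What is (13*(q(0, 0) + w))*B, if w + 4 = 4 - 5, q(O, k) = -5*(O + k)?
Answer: 260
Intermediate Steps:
B = -4
q(O, k) = -5*O - 5*k
w = -5 (w = -4 + (4 - 5) = -4 - 1 = -5)
(13*(q(0, 0) + w))*B = (13*((-5*0 - 5*0) - 5))*(-4) = (13*((0 + 0) - 5))*(-4) = (13*(0 - 5))*(-4) = (13*(-5))*(-4) = -65*(-4) = 260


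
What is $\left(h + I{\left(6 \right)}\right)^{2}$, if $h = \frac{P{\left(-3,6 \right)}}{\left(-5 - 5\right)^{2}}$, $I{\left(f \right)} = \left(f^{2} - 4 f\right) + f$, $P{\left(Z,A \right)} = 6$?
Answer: $\frac{815409}{2500} \approx 326.16$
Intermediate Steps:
$I{\left(f \right)} = f^{2} - 3 f$
$h = \frac{3}{50}$ ($h = \frac{6}{\left(-5 - 5\right)^{2}} = \frac{6}{\left(-10\right)^{2}} = \frac{6}{100} = 6 \cdot \frac{1}{100} = \frac{3}{50} \approx 0.06$)
$\left(h + I{\left(6 \right)}\right)^{2} = \left(\frac{3}{50} + 6 \left(-3 + 6\right)\right)^{2} = \left(\frac{3}{50} + 6 \cdot 3\right)^{2} = \left(\frac{3}{50} + 18\right)^{2} = \left(\frac{903}{50}\right)^{2} = \frac{815409}{2500}$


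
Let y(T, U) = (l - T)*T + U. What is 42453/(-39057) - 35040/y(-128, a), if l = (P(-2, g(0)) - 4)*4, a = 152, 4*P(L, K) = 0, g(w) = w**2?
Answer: 10644499/7694229 ≈ 1.3834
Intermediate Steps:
P(L, K) = 0 (P(L, K) = (1/4)*0 = 0)
l = -16 (l = (0 - 4)*4 = -4*4 = -16)
y(T, U) = U + T*(-16 - T) (y(T, U) = (-16 - T)*T + U = T*(-16 - T) + U = U + T*(-16 - T))
42453/(-39057) - 35040/y(-128, a) = 42453/(-39057) - 35040/(152 - 1*(-128)**2 - 16*(-128)) = 42453*(-1/39057) - 35040/(152 - 1*16384 + 2048) = -14151/13019 - 35040/(152 - 16384 + 2048) = -14151/13019 - 35040/(-14184) = -14151/13019 - 35040*(-1/14184) = -14151/13019 + 1460/591 = 10644499/7694229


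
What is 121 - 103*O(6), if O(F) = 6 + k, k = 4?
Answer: -909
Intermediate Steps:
O(F) = 10 (O(F) = 6 + 4 = 10)
121 - 103*O(6) = 121 - 103*10 = 121 - 1030 = -909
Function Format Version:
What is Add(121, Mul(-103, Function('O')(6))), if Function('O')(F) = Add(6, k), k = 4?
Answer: -909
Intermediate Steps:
Function('O')(F) = 10 (Function('O')(F) = Add(6, 4) = 10)
Add(121, Mul(-103, Function('O')(6))) = Add(121, Mul(-103, 10)) = Add(121, -1030) = -909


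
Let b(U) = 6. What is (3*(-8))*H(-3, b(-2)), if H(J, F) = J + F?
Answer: -72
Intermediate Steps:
H(J, F) = F + J
(3*(-8))*H(-3, b(-2)) = (3*(-8))*(6 - 3) = -24*3 = -72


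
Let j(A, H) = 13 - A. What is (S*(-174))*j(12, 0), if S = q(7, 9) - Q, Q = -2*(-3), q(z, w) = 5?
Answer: 174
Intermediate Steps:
Q = 6
S = -1 (S = 5 - 1*6 = 5 - 6 = -1)
(S*(-174))*j(12, 0) = (-1*(-174))*(13 - 1*12) = 174*(13 - 12) = 174*1 = 174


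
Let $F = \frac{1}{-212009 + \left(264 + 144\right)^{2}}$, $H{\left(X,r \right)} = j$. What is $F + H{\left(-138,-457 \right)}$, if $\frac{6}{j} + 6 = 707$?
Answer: $\frac{272569}{31927045} \approx 0.0085372$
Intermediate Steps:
$j = \frac{6}{701}$ ($j = \frac{6}{-6 + 707} = \frac{6}{701} \approx 0.0085592$)
$H{\left(X,r \right)} = \frac{6}{701}$
$F = - \frac{1}{45545}$ ($F = \frac{1}{-212009 + 408^{2}} = \frac{1}{-212009 + 166464} = \frac{1}{-45545} = - \frac{1}{45545} \approx -2.1956 \cdot 10^{-5}$)
$F + H{\left(-138,-457 \right)} = - \frac{1}{45545} + \frac{6}{701} = \frac{272569}{31927045}$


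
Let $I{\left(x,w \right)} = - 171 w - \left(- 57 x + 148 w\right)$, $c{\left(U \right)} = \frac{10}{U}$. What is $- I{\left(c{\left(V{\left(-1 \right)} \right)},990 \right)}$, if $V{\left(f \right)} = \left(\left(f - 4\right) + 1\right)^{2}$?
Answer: $\frac{2526195}{8} \approx 3.1577 \cdot 10^{5}$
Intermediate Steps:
$V{\left(f \right)} = \left(-3 + f\right)^{2}$ ($V{\left(f \right)} = \left(\left(-4 + f\right) + 1\right)^{2} = \left(-3 + f\right)^{2}$)
$I{\left(x,w \right)} = - 319 w + 57 x$ ($I{\left(x,w \right)} = - 171 w - \left(- 57 x + 148 w\right) = - 319 w + 57 x$)
$- I{\left(c{\left(V{\left(-1 \right)} \right)},990 \right)} = - (\left(-319\right) 990 + 57 \frac{10}{\left(-3 - 1\right)^{2}}) = - (-315810 + 57 \frac{10}{\left(-4\right)^{2}}) = - (-315810 + 57 \cdot \frac{10}{16}) = - (-315810 + 57 \cdot 10 \cdot \frac{1}{16}) = - (-315810 + 57 \cdot \frac{5}{8}) = - (-315810 + \frac{285}{8}) = \left(-1\right) \left(- \frac{2526195}{8}\right) = \frac{2526195}{8}$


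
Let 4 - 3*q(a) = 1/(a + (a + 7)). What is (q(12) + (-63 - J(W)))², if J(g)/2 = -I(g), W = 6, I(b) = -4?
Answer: 4665600/961 ≈ 4854.9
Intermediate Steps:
J(g) = 8 (J(g) = 2*(-1*(-4)) = 2*4 = 8)
q(a) = 4/3 - 1/(3*(7 + 2*a)) (q(a) = 4/3 - 1/(3*(a + (a + 7))) = 4/3 - 1/(3*(a + (7 + a))) = 4/3 - 1/(3*(7 + 2*a)))
(q(12) + (-63 - J(W)))² = ((27 + 8*12)/(3*(7 + 2*12)) + (-63 - 1*8))² = ((27 + 96)/(3*(7 + 24)) + (-63 - 8))² = ((⅓)*123/31 - 71)² = ((⅓)*(1/31)*123 - 71)² = (41/31 - 71)² = (-2160/31)² = 4665600/961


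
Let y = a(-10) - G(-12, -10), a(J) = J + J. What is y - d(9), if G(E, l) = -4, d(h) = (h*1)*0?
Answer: -16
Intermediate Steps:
d(h) = 0 (d(h) = h*0 = 0)
a(J) = 2*J
y = -16 (y = 2*(-10) - 1*(-4) = -20 + 4 = -16)
y - d(9) = -16 - 1*0 = -16 + 0 = -16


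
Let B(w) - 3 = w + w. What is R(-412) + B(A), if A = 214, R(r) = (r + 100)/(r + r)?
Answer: 44432/103 ≈ 431.38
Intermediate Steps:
R(r) = (100 + r)/(2*r) (R(r) = (100 + r)/((2*r)) = (100 + r)*(1/(2*r)) = (100 + r)/(2*r))
B(w) = 3 + 2*w (B(w) = 3 + (w + w) = 3 + 2*w)
R(-412) + B(A) = (½)*(100 - 412)/(-412) + (3 + 2*214) = (½)*(-1/412)*(-312) + (3 + 428) = 39/103 + 431 = 44432/103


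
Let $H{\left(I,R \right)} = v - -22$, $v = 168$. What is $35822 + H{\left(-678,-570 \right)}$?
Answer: $36012$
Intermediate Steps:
$H{\left(I,R \right)} = 190$ ($H{\left(I,R \right)} = 168 - -22 = 168 + 22 = 190$)
$35822 + H{\left(-678,-570 \right)} = 35822 + 190 = 36012$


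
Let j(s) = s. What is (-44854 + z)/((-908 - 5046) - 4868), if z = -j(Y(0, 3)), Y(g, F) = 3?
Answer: 44857/10822 ≈ 4.1450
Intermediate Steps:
z = -3 (z = -1*3 = -3)
(-44854 + z)/((-908 - 5046) - 4868) = (-44854 - 3)/((-908 - 5046) - 4868) = -44857/(-5954 - 4868) = -44857/(-10822) = -44857*(-1/10822) = 44857/10822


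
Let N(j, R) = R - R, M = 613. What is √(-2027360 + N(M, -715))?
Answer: 4*I*√126710 ≈ 1423.9*I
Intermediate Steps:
N(j, R) = 0
√(-2027360 + N(M, -715)) = √(-2027360 + 0) = √(-2027360) = 4*I*√126710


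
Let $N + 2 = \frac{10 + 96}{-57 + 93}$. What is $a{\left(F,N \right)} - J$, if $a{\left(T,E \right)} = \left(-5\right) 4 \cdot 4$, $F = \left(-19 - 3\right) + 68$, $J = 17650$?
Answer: $-17730$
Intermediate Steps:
$N = \frac{17}{18}$ ($N = -2 + \frac{10 + 96}{-57 + 93} = -2 + \frac{106}{36} = -2 + 106 \cdot \frac{1}{36} = -2 + \frac{53}{18} = \frac{17}{18} \approx 0.94444$)
$F = 46$ ($F = -22 + 68 = 46$)
$a{\left(T,E \right)} = -80$ ($a{\left(T,E \right)} = \left(-20\right) 4 = -80$)
$a{\left(F,N \right)} - J = -80 - 17650 = -17730$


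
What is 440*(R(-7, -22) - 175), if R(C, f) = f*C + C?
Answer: -12320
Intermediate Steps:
R(C, f) = C + C*f (R(C, f) = C*f + C = C + C*f)
440*(R(-7, -22) - 175) = 440*(-7*(1 - 22) - 175) = 440*(-7*(-21) - 175) = 440*(147 - 175) = 440*(-28) = -12320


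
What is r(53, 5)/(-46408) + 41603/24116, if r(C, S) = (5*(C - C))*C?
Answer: 41603/24116 ≈ 1.7251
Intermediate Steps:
r(C, S) = 0 (r(C, S) = (5*0)*C = 0*C = 0)
r(53, 5)/(-46408) + 41603/24116 = 0/(-46408) + 41603/24116 = 0*(-1/46408) + 41603*(1/24116) = 0 + 41603/24116 = 41603/24116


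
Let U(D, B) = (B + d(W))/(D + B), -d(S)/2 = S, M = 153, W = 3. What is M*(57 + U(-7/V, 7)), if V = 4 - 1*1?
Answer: 122553/14 ≈ 8753.8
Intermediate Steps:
V = 3 (V = 4 - 1 = 3)
d(S) = -2*S
U(D, B) = (-6 + B)/(B + D) (U(D, B) = (B - 2*3)/(D + B) = (B - 6)/(B + D) = (-6 + B)/(B + D))
M*(57 + U(-7/V, 7)) = 153*(57 + (-6 + 7)/(7 - 7/3)) = 153*(57 + 1/(7 - 7*⅓)) = 153*(57 + 1/(7 - 7/3)) = 153*(57 + 1/(14/3)) = 153*(57 + (3/14)*1) = 153*(57 + 3/14) = 153*(801/14) = 122553/14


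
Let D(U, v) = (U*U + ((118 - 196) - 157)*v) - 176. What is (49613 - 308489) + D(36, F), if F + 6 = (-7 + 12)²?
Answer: -262221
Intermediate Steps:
F = 19 (F = -6 + (-7 + 12)² = -6 + 5² = -6 + 25 = 19)
D(U, v) = -176 + U² - 235*v (D(U, v) = (U² + (-78 - 157)*v) - 176 = (U² - 235*v) - 176 = -176 + U² - 235*v)
(49613 - 308489) + D(36, F) = (49613 - 308489) + (-176 + 36² - 235*19) = -258876 + (-176 + 1296 - 4465) = -258876 - 3345 = -262221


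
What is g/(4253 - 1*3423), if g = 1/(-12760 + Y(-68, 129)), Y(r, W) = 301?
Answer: -1/10340970 ≈ -9.6703e-8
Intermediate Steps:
g = -1/12459 (g = 1/(-12760 + 301) = 1/(-12459) = -1/12459 ≈ -8.0263e-5)
g/(4253 - 1*3423) = -1/(12459*(4253 - 1*3423)) = -1/(12459*(4253 - 3423)) = -1/12459/830 = -1/12459*1/830 = -1/10340970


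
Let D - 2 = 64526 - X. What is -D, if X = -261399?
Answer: -325927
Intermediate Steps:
D = 325927 (D = 2 + (64526 - 1*(-261399)) = 2 + (64526 + 261399) = 2 + 325925 = 325927)
-D = -1*325927 = -325927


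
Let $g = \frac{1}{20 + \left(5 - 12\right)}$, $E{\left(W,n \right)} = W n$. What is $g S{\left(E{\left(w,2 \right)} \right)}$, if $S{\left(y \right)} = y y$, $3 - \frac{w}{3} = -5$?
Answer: $\frac{2304}{13} \approx 177.23$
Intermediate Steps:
$w = 24$ ($w = 9 - -15 = 9 + 15 = 24$)
$g = \frac{1}{13}$ ($g = \frac{1}{20 + \left(5 - 12\right)} = \frac{1}{20 - 7} = \frac{1}{13} \approx 0.076923$)
$S{\left(y \right)} = y^{2}$
$g S{\left(E{\left(w,2 \right)} \right)} = \frac{\left(24 \cdot 2\right)^{2}}{13} = \frac{48^{2}}{13} = \frac{1}{13} \cdot 2304 = \frac{2304}{13}$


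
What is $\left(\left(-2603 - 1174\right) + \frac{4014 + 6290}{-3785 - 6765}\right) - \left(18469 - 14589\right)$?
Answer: $- \frac{40395827}{5275} \approx -7658.0$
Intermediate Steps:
$\left(\left(-2603 - 1174\right) + \frac{4014 + 6290}{-3785 - 6765}\right) - \left(18469 - 14589\right) = \left(-3777 + \frac{10304}{-10550}\right) - 3880 = \left(-3777 + 10304 \left(- \frac{1}{10550}\right)\right) - 3880 = \left(-3777 - \frac{5152}{5275}\right) - 3880 = - \frac{19928827}{5275} - 3880 = - \frac{40395827}{5275}$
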